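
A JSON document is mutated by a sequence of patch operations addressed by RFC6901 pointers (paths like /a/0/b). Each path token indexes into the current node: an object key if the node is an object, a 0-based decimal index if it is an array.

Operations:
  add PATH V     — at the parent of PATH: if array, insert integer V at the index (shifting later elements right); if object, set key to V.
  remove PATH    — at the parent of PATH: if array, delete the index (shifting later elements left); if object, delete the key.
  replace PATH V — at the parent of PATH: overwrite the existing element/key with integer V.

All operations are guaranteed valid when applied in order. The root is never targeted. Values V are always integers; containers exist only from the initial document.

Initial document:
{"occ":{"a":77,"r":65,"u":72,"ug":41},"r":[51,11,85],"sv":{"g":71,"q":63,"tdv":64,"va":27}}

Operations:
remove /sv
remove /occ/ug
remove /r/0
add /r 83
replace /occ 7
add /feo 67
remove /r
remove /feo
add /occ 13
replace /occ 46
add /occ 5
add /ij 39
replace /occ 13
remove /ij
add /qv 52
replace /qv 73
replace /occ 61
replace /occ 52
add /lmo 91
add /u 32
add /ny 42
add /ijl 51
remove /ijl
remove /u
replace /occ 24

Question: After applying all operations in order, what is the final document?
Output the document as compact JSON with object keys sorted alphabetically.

After op 1 (remove /sv): {"occ":{"a":77,"r":65,"u":72,"ug":41},"r":[51,11,85]}
After op 2 (remove /occ/ug): {"occ":{"a":77,"r":65,"u":72},"r":[51,11,85]}
After op 3 (remove /r/0): {"occ":{"a":77,"r":65,"u":72},"r":[11,85]}
After op 4 (add /r 83): {"occ":{"a":77,"r":65,"u":72},"r":83}
After op 5 (replace /occ 7): {"occ":7,"r":83}
After op 6 (add /feo 67): {"feo":67,"occ":7,"r":83}
After op 7 (remove /r): {"feo":67,"occ":7}
After op 8 (remove /feo): {"occ":7}
After op 9 (add /occ 13): {"occ":13}
After op 10 (replace /occ 46): {"occ":46}
After op 11 (add /occ 5): {"occ":5}
After op 12 (add /ij 39): {"ij":39,"occ":5}
After op 13 (replace /occ 13): {"ij":39,"occ":13}
After op 14 (remove /ij): {"occ":13}
After op 15 (add /qv 52): {"occ":13,"qv":52}
After op 16 (replace /qv 73): {"occ":13,"qv":73}
After op 17 (replace /occ 61): {"occ":61,"qv":73}
After op 18 (replace /occ 52): {"occ":52,"qv":73}
After op 19 (add /lmo 91): {"lmo":91,"occ":52,"qv":73}
After op 20 (add /u 32): {"lmo":91,"occ":52,"qv":73,"u":32}
After op 21 (add /ny 42): {"lmo":91,"ny":42,"occ":52,"qv":73,"u":32}
After op 22 (add /ijl 51): {"ijl":51,"lmo":91,"ny":42,"occ":52,"qv":73,"u":32}
After op 23 (remove /ijl): {"lmo":91,"ny":42,"occ":52,"qv":73,"u":32}
After op 24 (remove /u): {"lmo":91,"ny":42,"occ":52,"qv":73}
After op 25 (replace /occ 24): {"lmo":91,"ny":42,"occ":24,"qv":73}

Answer: {"lmo":91,"ny":42,"occ":24,"qv":73}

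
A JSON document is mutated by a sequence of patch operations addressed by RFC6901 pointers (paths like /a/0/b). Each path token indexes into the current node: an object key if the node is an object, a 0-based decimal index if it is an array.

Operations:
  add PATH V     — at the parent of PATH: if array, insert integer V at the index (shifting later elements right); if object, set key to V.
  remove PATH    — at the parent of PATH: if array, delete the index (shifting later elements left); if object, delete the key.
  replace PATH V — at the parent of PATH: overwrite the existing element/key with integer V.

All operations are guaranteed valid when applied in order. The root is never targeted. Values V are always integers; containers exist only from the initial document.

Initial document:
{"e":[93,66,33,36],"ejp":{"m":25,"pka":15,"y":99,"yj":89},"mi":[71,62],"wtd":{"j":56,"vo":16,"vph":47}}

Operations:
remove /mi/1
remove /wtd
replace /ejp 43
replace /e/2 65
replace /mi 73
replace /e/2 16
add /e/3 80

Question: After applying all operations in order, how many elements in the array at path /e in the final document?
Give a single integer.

After op 1 (remove /mi/1): {"e":[93,66,33,36],"ejp":{"m":25,"pka":15,"y":99,"yj":89},"mi":[71],"wtd":{"j":56,"vo":16,"vph":47}}
After op 2 (remove /wtd): {"e":[93,66,33,36],"ejp":{"m":25,"pka":15,"y":99,"yj":89},"mi":[71]}
After op 3 (replace /ejp 43): {"e":[93,66,33,36],"ejp":43,"mi":[71]}
After op 4 (replace /e/2 65): {"e":[93,66,65,36],"ejp":43,"mi":[71]}
After op 5 (replace /mi 73): {"e":[93,66,65,36],"ejp":43,"mi":73}
After op 6 (replace /e/2 16): {"e":[93,66,16,36],"ejp":43,"mi":73}
After op 7 (add /e/3 80): {"e":[93,66,16,80,36],"ejp":43,"mi":73}
Size at path /e: 5

Answer: 5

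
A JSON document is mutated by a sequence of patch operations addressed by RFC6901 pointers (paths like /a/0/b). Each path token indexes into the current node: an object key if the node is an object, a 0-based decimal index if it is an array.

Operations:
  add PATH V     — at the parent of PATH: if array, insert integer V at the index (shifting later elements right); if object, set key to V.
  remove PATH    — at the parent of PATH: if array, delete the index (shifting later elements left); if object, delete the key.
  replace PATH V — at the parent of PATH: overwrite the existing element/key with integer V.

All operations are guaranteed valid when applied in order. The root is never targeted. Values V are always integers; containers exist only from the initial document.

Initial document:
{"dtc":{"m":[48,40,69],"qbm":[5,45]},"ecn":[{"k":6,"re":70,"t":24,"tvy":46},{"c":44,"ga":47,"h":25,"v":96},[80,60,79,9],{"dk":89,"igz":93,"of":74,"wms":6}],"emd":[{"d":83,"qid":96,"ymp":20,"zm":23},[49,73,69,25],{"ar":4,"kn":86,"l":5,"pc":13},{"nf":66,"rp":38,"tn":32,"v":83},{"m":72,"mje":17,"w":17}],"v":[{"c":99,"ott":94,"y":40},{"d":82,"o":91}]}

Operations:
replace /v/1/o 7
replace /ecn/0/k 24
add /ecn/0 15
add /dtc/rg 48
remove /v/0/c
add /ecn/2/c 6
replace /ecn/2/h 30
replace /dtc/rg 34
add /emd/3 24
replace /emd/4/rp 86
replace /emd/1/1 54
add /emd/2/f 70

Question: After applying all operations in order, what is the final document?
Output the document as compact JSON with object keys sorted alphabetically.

After op 1 (replace /v/1/o 7): {"dtc":{"m":[48,40,69],"qbm":[5,45]},"ecn":[{"k":6,"re":70,"t":24,"tvy":46},{"c":44,"ga":47,"h":25,"v":96},[80,60,79,9],{"dk":89,"igz":93,"of":74,"wms":6}],"emd":[{"d":83,"qid":96,"ymp":20,"zm":23},[49,73,69,25],{"ar":4,"kn":86,"l":5,"pc":13},{"nf":66,"rp":38,"tn":32,"v":83},{"m":72,"mje":17,"w":17}],"v":[{"c":99,"ott":94,"y":40},{"d":82,"o":7}]}
After op 2 (replace /ecn/0/k 24): {"dtc":{"m":[48,40,69],"qbm":[5,45]},"ecn":[{"k":24,"re":70,"t":24,"tvy":46},{"c":44,"ga":47,"h":25,"v":96},[80,60,79,9],{"dk":89,"igz":93,"of":74,"wms":6}],"emd":[{"d":83,"qid":96,"ymp":20,"zm":23},[49,73,69,25],{"ar":4,"kn":86,"l":5,"pc":13},{"nf":66,"rp":38,"tn":32,"v":83},{"m":72,"mje":17,"w":17}],"v":[{"c":99,"ott":94,"y":40},{"d":82,"o":7}]}
After op 3 (add /ecn/0 15): {"dtc":{"m":[48,40,69],"qbm":[5,45]},"ecn":[15,{"k":24,"re":70,"t":24,"tvy":46},{"c":44,"ga":47,"h":25,"v":96},[80,60,79,9],{"dk":89,"igz":93,"of":74,"wms":6}],"emd":[{"d":83,"qid":96,"ymp":20,"zm":23},[49,73,69,25],{"ar":4,"kn":86,"l":5,"pc":13},{"nf":66,"rp":38,"tn":32,"v":83},{"m":72,"mje":17,"w":17}],"v":[{"c":99,"ott":94,"y":40},{"d":82,"o":7}]}
After op 4 (add /dtc/rg 48): {"dtc":{"m":[48,40,69],"qbm":[5,45],"rg":48},"ecn":[15,{"k":24,"re":70,"t":24,"tvy":46},{"c":44,"ga":47,"h":25,"v":96},[80,60,79,9],{"dk":89,"igz":93,"of":74,"wms":6}],"emd":[{"d":83,"qid":96,"ymp":20,"zm":23},[49,73,69,25],{"ar":4,"kn":86,"l":5,"pc":13},{"nf":66,"rp":38,"tn":32,"v":83},{"m":72,"mje":17,"w":17}],"v":[{"c":99,"ott":94,"y":40},{"d":82,"o":7}]}
After op 5 (remove /v/0/c): {"dtc":{"m":[48,40,69],"qbm":[5,45],"rg":48},"ecn":[15,{"k":24,"re":70,"t":24,"tvy":46},{"c":44,"ga":47,"h":25,"v":96},[80,60,79,9],{"dk":89,"igz":93,"of":74,"wms":6}],"emd":[{"d":83,"qid":96,"ymp":20,"zm":23},[49,73,69,25],{"ar":4,"kn":86,"l":5,"pc":13},{"nf":66,"rp":38,"tn":32,"v":83},{"m":72,"mje":17,"w":17}],"v":[{"ott":94,"y":40},{"d":82,"o":7}]}
After op 6 (add /ecn/2/c 6): {"dtc":{"m":[48,40,69],"qbm":[5,45],"rg":48},"ecn":[15,{"k":24,"re":70,"t":24,"tvy":46},{"c":6,"ga":47,"h":25,"v":96},[80,60,79,9],{"dk":89,"igz":93,"of":74,"wms":6}],"emd":[{"d":83,"qid":96,"ymp":20,"zm":23},[49,73,69,25],{"ar":4,"kn":86,"l":5,"pc":13},{"nf":66,"rp":38,"tn":32,"v":83},{"m":72,"mje":17,"w":17}],"v":[{"ott":94,"y":40},{"d":82,"o":7}]}
After op 7 (replace /ecn/2/h 30): {"dtc":{"m":[48,40,69],"qbm":[5,45],"rg":48},"ecn":[15,{"k":24,"re":70,"t":24,"tvy":46},{"c":6,"ga":47,"h":30,"v":96},[80,60,79,9],{"dk":89,"igz":93,"of":74,"wms":6}],"emd":[{"d":83,"qid":96,"ymp":20,"zm":23},[49,73,69,25],{"ar":4,"kn":86,"l":5,"pc":13},{"nf":66,"rp":38,"tn":32,"v":83},{"m":72,"mje":17,"w":17}],"v":[{"ott":94,"y":40},{"d":82,"o":7}]}
After op 8 (replace /dtc/rg 34): {"dtc":{"m":[48,40,69],"qbm":[5,45],"rg":34},"ecn":[15,{"k":24,"re":70,"t":24,"tvy":46},{"c":6,"ga":47,"h":30,"v":96},[80,60,79,9],{"dk":89,"igz":93,"of":74,"wms":6}],"emd":[{"d":83,"qid":96,"ymp":20,"zm":23},[49,73,69,25],{"ar":4,"kn":86,"l":5,"pc":13},{"nf":66,"rp":38,"tn":32,"v":83},{"m":72,"mje":17,"w":17}],"v":[{"ott":94,"y":40},{"d":82,"o":7}]}
After op 9 (add /emd/3 24): {"dtc":{"m":[48,40,69],"qbm":[5,45],"rg":34},"ecn":[15,{"k":24,"re":70,"t":24,"tvy":46},{"c":6,"ga":47,"h":30,"v":96},[80,60,79,9],{"dk":89,"igz":93,"of":74,"wms":6}],"emd":[{"d":83,"qid":96,"ymp":20,"zm":23},[49,73,69,25],{"ar":4,"kn":86,"l":5,"pc":13},24,{"nf":66,"rp":38,"tn":32,"v":83},{"m":72,"mje":17,"w":17}],"v":[{"ott":94,"y":40},{"d":82,"o":7}]}
After op 10 (replace /emd/4/rp 86): {"dtc":{"m":[48,40,69],"qbm":[5,45],"rg":34},"ecn":[15,{"k":24,"re":70,"t":24,"tvy":46},{"c":6,"ga":47,"h":30,"v":96},[80,60,79,9],{"dk":89,"igz":93,"of":74,"wms":6}],"emd":[{"d":83,"qid":96,"ymp":20,"zm":23},[49,73,69,25],{"ar":4,"kn":86,"l":5,"pc":13},24,{"nf":66,"rp":86,"tn":32,"v":83},{"m":72,"mje":17,"w":17}],"v":[{"ott":94,"y":40},{"d":82,"o":7}]}
After op 11 (replace /emd/1/1 54): {"dtc":{"m":[48,40,69],"qbm":[5,45],"rg":34},"ecn":[15,{"k":24,"re":70,"t":24,"tvy":46},{"c":6,"ga":47,"h":30,"v":96},[80,60,79,9],{"dk":89,"igz":93,"of":74,"wms":6}],"emd":[{"d":83,"qid":96,"ymp":20,"zm":23},[49,54,69,25],{"ar":4,"kn":86,"l":5,"pc":13},24,{"nf":66,"rp":86,"tn":32,"v":83},{"m":72,"mje":17,"w":17}],"v":[{"ott":94,"y":40},{"d":82,"o":7}]}
After op 12 (add /emd/2/f 70): {"dtc":{"m":[48,40,69],"qbm":[5,45],"rg":34},"ecn":[15,{"k":24,"re":70,"t":24,"tvy":46},{"c":6,"ga":47,"h":30,"v":96},[80,60,79,9],{"dk":89,"igz":93,"of":74,"wms":6}],"emd":[{"d":83,"qid":96,"ymp":20,"zm":23},[49,54,69,25],{"ar":4,"f":70,"kn":86,"l":5,"pc":13},24,{"nf":66,"rp":86,"tn":32,"v":83},{"m":72,"mje":17,"w":17}],"v":[{"ott":94,"y":40},{"d":82,"o":7}]}

Answer: {"dtc":{"m":[48,40,69],"qbm":[5,45],"rg":34},"ecn":[15,{"k":24,"re":70,"t":24,"tvy":46},{"c":6,"ga":47,"h":30,"v":96},[80,60,79,9],{"dk":89,"igz":93,"of":74,"wms":6}],"emd":[{"d":83,"qid":96,"ymp":20,"zm":23},[49,54,69,25],{"ar":4,"f":70,"kn":86,"l":5,"pc":13},24,{"nf":66,"rp":86,"tn":32,"v":83},{"m":72,"mje":17,"w":17}],"v":[{"ott":94,"y":40},{"d":82,"o":7}]}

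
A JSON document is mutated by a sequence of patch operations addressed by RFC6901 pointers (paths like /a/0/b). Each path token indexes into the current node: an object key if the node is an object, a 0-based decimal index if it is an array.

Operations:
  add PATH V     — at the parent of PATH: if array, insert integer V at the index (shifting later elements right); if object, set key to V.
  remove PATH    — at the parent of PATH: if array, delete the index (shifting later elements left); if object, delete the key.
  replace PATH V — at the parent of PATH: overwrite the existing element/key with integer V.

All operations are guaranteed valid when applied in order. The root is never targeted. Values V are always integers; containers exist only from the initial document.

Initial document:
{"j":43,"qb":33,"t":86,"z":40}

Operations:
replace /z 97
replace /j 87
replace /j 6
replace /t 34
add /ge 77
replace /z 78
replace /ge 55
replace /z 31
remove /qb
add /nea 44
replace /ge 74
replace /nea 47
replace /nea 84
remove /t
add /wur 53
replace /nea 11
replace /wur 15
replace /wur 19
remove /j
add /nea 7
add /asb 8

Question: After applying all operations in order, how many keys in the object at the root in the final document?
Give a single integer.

Answer: 5

Derivation:
After op 1 (replace /z 97): {"j":43,"qb":33,"t":86,"z":97}
After op 2 (replace /j 87): {"j":87,"qb":33,"t":86,"z":97}
After op 3 (replace /j 6): {"j":6,"qb":33,"t":86,"z":97}
After op 4 (replace /t 34): {"j":6,"qb":33,"t":34,"z":97}
After op 5 (add /ge 77): {"ge":77,"j":6,"qb":33,"t":34,"z":97}
After op 6 (replace /z 78): {"ge":77,"j":6,"qb":33,"t":34,"z":78}
After op 7 (replace /ge 55): {"ge":55,"j":6,"qb":33,"t":34,"z":78}
After op 8 (replace /z 31): {"ge":55,"j":6,"qb":33,"t":34,"z":31}
After op 9 (remove /qb): {"ge":55,"j":6,"t":34,"z":31}
After op 10 (add /nea 44): {"ge":55,"j":6,"nea":44,"t":34,"z":31}
After op 11 (replace /ge 74): {"ge":74,"j":6,"nea":44,"t":34,"z":31}
After op 12 (replace /nea 47): {"ge":74,"j":6,"nea":47,"t":34,"z":31}
After op 13 (replace /nea 84): {"ge":74,"j":6,"nea":84,"t":34,"z":31}
After op 14 (remove /t): {"ge":74,"j":6,"nea":84,"z":31}
After op 15 (add /wur 53): {"ge":74,"j":6,"nea":84,"wur":53,"z":31}
After op 16 (replace /nea 11): {"ge":74,"j":6,"nea":11,"wur":53,"z":31}
After op 17 (replace /wur 15): {"ge":74,"j":6,"nea":11,"wur":15,"z":31}
After op 18 (replace /wur 19): {"ge":74,"j":6,"nea":11,"wur":19,"z":31}
After op 19 (remove /j): {"ge":74,"nea":11,"wur":19,"z":31}
After op 20 (add /nea 7): {"ge":74,"nea":7,"wur":19,"z":31}
After op 21 (add /asb 8): {"asb":8,"ge":74,"nea":7,"wur":19,"z":31}
Size at the root: 5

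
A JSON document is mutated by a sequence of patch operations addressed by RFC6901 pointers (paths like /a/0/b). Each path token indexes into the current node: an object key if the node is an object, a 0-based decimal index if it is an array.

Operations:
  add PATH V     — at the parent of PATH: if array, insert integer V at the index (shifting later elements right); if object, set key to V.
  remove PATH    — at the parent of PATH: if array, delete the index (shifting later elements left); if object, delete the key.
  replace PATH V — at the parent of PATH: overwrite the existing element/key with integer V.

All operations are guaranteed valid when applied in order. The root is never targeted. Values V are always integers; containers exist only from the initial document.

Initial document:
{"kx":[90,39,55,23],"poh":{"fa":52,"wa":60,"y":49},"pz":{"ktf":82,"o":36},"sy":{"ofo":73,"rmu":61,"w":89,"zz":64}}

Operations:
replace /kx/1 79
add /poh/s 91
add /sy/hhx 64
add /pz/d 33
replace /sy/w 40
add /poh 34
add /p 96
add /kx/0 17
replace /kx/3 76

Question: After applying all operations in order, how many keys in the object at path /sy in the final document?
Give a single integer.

After op 1 (replace /kx/1 79): {"kx":[90,79,55,23],"poh":{"fa":52,"wa":60,"y":49},"pz":{"ktf":82,"o":36},"sy":{"ofo":73,"rmu":61,"w":89,"zz":64}}
After op 2 (add /poh/s 91): {"kx":[90,79,55,23],"poh":{"fa":52,"s":91,"wa":60,"y":49},"pz":{"ktf":82,"o":36},"sy":{"ofo":73,"rmu":61,"w":89,"zz":64}}
After op 3 (add /sy/hhx 64): {"kx":[90,79,55,23],"poh":{"fa":52,"s":91,"wa":60,"y":49},"pz":{"ktf":82,"o":36},"sy":{"hhx":64,"ofo":73,"rmu":61,"w":89,"zz":64}}
After op 4 (add /pz/d 33): {"kx":[90,79,55,23],"poh":{"fa":52,"s":91,"wa":60,"y":49},"pz":{"d":33,"ktf":82,"o":36},"sy":{"hhx":64,"ofo":73,"rmu":61,"w":89,"zz":64}}
After op 5 (replace /sy/w 40): {"kx":[90,79,55,23],"poh":{"fa":52,"s":91,"wa":60,"y":49},"pz":{"d":33,"ktf":82,"o":36},"sy":{"hhx":64,"ofo":73,"rmu":61,"w":40,"zz":64}}
After op 6 (add /poh 34): {"kx":[90,79,55,23],"poh":34,"pz":{"d":33,"ktf":82,"o":36},"sy":{"hhx":64,"ofo":73,"rmu":61,"w":40,"zz":64}}
After op 7 (add /p 96): {"kx":[90,79,55,23],"p":96,"poh":34,"pz":{"d":33,"ktf":82,"o":36},"sy":{"hhx":64,"ofo":73,"rmu":61,"w":40,"zz":64}}
After op 8 (add /kx/0 17): {"kx":[17,90,79,55,23],"p":96,"poh":34,"pz":{"d":33,"ktf":82,"o":36},"sy":{"hhx":64,"ofo":73,"rmu":61,"w":40,"zz":64}}
After op 9 (replace /kx/3 76): {"kx":[17,90,79,76,23],"p":96,"poh":34,"pz":{"d":33,"ktf":82,"o":36},"sy":{"hhx":64,"ofo":73,"rmu":61,"w":40,"zz":64}}
Size at path /sy: 5

Answer: 5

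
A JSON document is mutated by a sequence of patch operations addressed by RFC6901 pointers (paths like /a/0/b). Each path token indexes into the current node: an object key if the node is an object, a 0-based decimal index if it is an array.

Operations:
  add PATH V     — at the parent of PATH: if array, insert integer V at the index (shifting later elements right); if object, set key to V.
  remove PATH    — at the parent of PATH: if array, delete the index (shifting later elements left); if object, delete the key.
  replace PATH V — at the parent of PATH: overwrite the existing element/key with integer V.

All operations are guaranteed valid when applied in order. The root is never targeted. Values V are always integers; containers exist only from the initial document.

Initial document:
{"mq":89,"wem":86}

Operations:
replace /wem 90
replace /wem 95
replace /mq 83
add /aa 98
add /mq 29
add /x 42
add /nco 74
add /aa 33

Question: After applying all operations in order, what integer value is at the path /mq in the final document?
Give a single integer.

Answer: 29

Derivation:
After op 1 (replace /wem 90): {"mq":89,"wem":90}
After op 2 (replace /wem 95): {"mq":89,"wem":95}
After op 3 (replace /mq 83): {"mq":83,"wem":95}
After op 4 (add /aa 98): {"aa":98,"mq":83,"wem":95}
After op 5 (add /mq 29): {"aa":98,"mq":29,"wem":95}
After op 6 (add /x 42): {"aa":98,"mq":29,"wem":95,"x":42}
After op 7 (add /nco 74): {"aa":98,"mq":29,"nco":74,"wem":95,"x":42}
After op 8 (add /aa 33): {"aa":33,"mq":29,"nco":74,"wem":95,"x":42}
Value at /mq: 29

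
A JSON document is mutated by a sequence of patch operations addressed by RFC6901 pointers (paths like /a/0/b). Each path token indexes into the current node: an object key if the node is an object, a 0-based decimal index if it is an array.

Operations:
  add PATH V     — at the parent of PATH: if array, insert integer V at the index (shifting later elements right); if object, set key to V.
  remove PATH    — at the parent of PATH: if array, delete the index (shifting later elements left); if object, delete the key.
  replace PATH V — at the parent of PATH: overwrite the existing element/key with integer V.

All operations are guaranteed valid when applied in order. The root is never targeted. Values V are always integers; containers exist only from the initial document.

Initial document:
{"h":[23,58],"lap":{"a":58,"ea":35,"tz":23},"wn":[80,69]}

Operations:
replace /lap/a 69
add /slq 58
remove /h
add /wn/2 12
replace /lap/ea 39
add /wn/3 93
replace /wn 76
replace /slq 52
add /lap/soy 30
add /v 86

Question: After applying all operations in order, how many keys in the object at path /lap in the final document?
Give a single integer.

Answer: 4

Derivation:
After op 1 (replace /lap/a 69): {"h":[23,58],"lap":{"a":69,"ea":35,"tz":23},"wn":[80,69]}
After op 2 (add /slq 58): {"h":[23,58],"lap":{"a":69,"ea":35,"tz":23},"slq":58,"wn":[80,69]}
After op 3 (remove /h): {"lap":{"a":69,"ea":35,"tz":23},"slq":58,"wn":[80,69]}
After op 4 (add /wn/2 12): {"lap":{"a":69,"ea":35,"tz":23},"slq":58,"wn":[80,69,12]}
After op 5 (replace /lap/ea 39): {"lap":{"a":69,"ea":39,"tz":23},"slq":58,"wn":[80,69,12]}
After op 6 (add /wn/3 93): {"lap":{"a":69,"ea":39,"tz":23},"slq":58,"wn":[80,69,12,93]}
After op 7 (replace /wn 76): {"lap":{"a":69,"ea":39,"tz":23},"slq":58,"wn":76}
After op 8 (replace /slq 52): {"lap":{"a":69,"ea":39,"tz":23},"slq":52,"wn":76}
After op 9 (add /lap/soy 30): {"lap":{"a":69,"ea":39,"soy":30,"tz":23},"slq":52,"wn":76}
After op 10 (add /v 86): {"lap":{"a":69,"ea":39,"soy":30,"tz":23},"slq":52,"v":86,"wn":76}
Size at path /lap: 4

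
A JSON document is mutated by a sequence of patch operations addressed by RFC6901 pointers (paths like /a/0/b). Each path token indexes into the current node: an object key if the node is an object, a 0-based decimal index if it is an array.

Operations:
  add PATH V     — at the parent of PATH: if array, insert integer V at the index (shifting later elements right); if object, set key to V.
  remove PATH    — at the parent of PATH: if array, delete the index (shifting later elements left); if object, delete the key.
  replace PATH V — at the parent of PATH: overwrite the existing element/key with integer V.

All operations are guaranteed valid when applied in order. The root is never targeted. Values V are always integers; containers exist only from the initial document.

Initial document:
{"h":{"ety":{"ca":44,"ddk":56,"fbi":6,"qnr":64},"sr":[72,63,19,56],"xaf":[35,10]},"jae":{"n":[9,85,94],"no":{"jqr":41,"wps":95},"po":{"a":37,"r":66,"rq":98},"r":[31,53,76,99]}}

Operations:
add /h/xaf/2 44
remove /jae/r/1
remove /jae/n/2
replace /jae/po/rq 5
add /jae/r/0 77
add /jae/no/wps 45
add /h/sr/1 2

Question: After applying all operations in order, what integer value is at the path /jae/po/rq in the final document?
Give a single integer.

Answer: 5

Derivation:
After op 1 (add /h/xaf/2 44): {"h":{"ety":{"ca":44,"ddk":56,"fbi":6,"qnr":64},"sr":[72,63,19,56],"xaf":[35,10,44]},"jae":{"n":[9,85,94],"no":{"jqr":41,"wps":95},"po":{"a":37,"r":66,"rq":98},"r":[31,53,76,99]}}
After op 2 (remove /jae/r/1): {"h":{"ety":{"ca":44,"ddk":56,"fbi":6,"qnr":64},"sr":[72,63,19,56],"xaf":[35,10,44]},"jae":{"n":[9,85,94],"no":{"jqr":41,"wps":95},"po":{"a":37,"r":66,"rq":98},"r":[31,76,99]}}
After op 3 (remove /jae/n/2): {"h":{"ety":{"ca":44,"ddk":56,"fbi":6,"qnr":64},"sr":[72,63,19,56],"xaf":[35,10,44]},"jae":{"n":[9,85],"no":{"jqr":41,"wps":95},"po":{"a":37,"r":66,"rq":98},"r":[31,76,99]}}
After op 4 (replace /jae/po/rq 5): {"h":{"ety":{"ca":44,"ddk":56,"fbi":6,"qnr":64},"sr":[72,63,19,56],"xaf":[35,10,44]},"jae":{"n":[9,85],"no":{"jqr":41,"wps":95},"po":{"a":37,"r":66,"rq":5},"r":[31,76,99]}}
After op 5 (add /jae/r/0 77): {"h":{"ety":{"ca":44,"ddk":56,"fbi":6,"qnr":64},"sr":[72,63,19,56],"xaf":[35,10,44]},"jae":{"n":[9,85],"no":{"jqr":41,"wps":95},"po":{"a":37,"r":66,"rq":5},"r":[77,31,76,99]}}
After op 6 (add /jae/no/wps 45): {"h":{"ety":{"ca":44,"ddk":56,"fbi":6,"qnr":64},"sr":[72,63,19,56],"xaf":[35,10,44]},"jae":{"n":[9,85],"no":{"jqr":41,"wps":45},"po":{"a":37,"r":66,"rq":5},"r":[77,31,76,99]}}
After op 7 (add /h/sr/1 2): {"h":{"ety":{"ca":44,"ddk":56,"fbi":6,"qnr":64},"sr":[72,2,63,19,56],"xaf":[35,10,44]},"jae":{"n":[9,85],"no":{"jqr":41,"wps":45},"po":{"a":37,"r":66,"rq":5},"r":[77,31,76,99]}}
Value at /jae/po/rq: 5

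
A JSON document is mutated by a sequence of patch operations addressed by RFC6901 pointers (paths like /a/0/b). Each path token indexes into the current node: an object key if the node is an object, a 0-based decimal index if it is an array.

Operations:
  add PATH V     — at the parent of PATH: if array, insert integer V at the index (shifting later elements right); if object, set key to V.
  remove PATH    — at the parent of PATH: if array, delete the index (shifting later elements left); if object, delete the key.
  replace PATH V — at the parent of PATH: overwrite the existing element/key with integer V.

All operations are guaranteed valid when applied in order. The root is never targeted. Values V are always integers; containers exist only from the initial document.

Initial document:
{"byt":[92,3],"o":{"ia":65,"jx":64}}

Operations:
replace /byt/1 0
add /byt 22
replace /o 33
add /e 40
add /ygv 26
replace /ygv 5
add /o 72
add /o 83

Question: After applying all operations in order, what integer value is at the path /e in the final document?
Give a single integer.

After op 1 (replace /byt/1 0): {"byt":[92,0],"o":{"ia":65,"jx":64}}
After op 2 (add /byt 22): {"byt":22,"o":{"ia":65,"jx":64}}
After op 3 (replace /o 33): {"byt":22,"o":33}
After op 4 (add /e 40): {"byt":22,"e":40,"o":33}
After op 5 (add /ygv 26): {"byt":22,"e":40,"o":33,"ygv":26}
After op 6 (replace /ygv 5): {"byt":22,"e":40,"o":33,"ygv":5}
After op 7 (add /o 72): {"byt":22,"e":40,"o":72,"ygv":5}
After op 8 (add /o 83): {"byt":22,"e":40,"o":83,"ygv":5}
Value at /e: 40

Answer: 40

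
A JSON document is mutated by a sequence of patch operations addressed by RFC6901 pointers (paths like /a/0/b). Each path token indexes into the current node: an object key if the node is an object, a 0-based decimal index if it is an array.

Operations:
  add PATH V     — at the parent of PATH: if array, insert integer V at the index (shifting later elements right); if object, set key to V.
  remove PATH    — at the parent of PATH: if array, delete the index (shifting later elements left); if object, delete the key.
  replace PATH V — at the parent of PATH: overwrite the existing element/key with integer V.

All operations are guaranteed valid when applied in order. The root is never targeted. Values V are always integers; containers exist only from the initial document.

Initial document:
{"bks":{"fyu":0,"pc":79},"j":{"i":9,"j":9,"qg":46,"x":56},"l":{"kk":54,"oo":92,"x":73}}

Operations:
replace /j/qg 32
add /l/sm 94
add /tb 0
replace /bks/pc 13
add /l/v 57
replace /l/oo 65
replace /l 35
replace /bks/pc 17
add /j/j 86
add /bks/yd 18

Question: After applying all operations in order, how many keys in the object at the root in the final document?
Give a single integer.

Answer: 4

Derivation:
After op 1 (replace /j/qg 32): {"bks":{"fyu":0,"pc":79},"j":{"i":9,"j":9,"qg":32,"x":56},"l":{"kk":54,"oo":92,"x":73}}
After op 2 (add /l/sm 94): {"bks":{"fyu":0,"pc":79},"j":{"i":9,"j":9,"qg":32,"x":56},"l":{"kk":54,"oo":92,"sm":94,"x":73}}
After op 3 (add /tb 0): {"bks":{"fyu":0,"pc":79},"j":{"i":9,"j":9,"qg":32,"x":56},"l":{"kk":54,"oo":92,"sm":94,"x":73},"tb":0}
After op 4 (replace /bks/pc 13): {"bks":{"fyu":0,"pc":13},"j":{"i":9,"j":9,"qg":32,"x":56},"l":{"kk":54,"oo":92,"sm":94,"x":73},"tb":0}
After op 5 (add /l/v 57): {"bks":{"fyu":0,"pc":13},"j":{"i":9,"j":9,"qg":32,"x":56},"l":{"kk":54,"oo":92,"sm":94,"v":57,"x":73},"tb":0}
After op 6 (replace /l/oo 65): {"bks":{"fyu":0,"pc":13},"j":{"i":9,"j":9,"qg":32,"x":56},"l":{"kk":54,"oo":65,"sm":94,"v":57,"x":73},"tb":0}
After op 7 (replace /l 35): {"bks":{"fyu":0,"pc":13},"j":{"i":9,"j":9,"qg":32,"x":56},"l":35,"tb":0}
After op 8 (replace /bks/pc 17): {"bks":{"fyu":0,"pc":17},"j":{"i":9,"j":9,"qg":32,"x":56},"l":35,"tb":0}
After op 9 (add /j/j 86): {"bks":{"fyu":0,"pc":17},"j":{"i":9,"j":86,"qg":32,"x":56},"l":35,"tb":0}
After op 10 (add /bks/yd 18): {"bks":{"fyu":0,"pc":17,"yd":18},"j":{"i":9,"j":86,"qg":32,"x":56},"l":35,"tb":0}
Size at the root: 4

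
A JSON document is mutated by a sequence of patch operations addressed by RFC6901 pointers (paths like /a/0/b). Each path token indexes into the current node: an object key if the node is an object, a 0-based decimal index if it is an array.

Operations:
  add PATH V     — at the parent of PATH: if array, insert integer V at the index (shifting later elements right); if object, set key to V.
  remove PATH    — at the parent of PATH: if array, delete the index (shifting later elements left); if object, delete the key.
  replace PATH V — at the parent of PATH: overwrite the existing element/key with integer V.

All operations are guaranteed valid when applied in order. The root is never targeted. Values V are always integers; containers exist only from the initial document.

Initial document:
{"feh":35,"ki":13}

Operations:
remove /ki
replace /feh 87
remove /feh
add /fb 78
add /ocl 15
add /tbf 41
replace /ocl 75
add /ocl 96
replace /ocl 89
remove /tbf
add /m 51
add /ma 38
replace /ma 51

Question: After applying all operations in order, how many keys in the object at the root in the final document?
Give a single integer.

Answer: 4

Derivation:
After op 1 (remove /ki): {"feh":35}
After op 2 (replace /feh 87): {"feh":87}
After op 3 (remove /feh): {}
After op 4 (add /fb 78): {"fb":78}
After op 5 (add /ocl 15): {"fb":78,"ocl":15}
After op 6 (add /tbf 41): {"fb":78,"ocl":15,"tbf":41}
After op 7 (replace /ocl 75): {"fb":78,"ocl":75,"tbf":41}
After op 8 (add /ocl 96): {"fb":78,"ocl":96,"tbf":41}
After op 9 (replace /ocl 89): {"fb":78,"ocl":89,"tbf":41}
After op 10 (remove /tbf): {"fb":78,"ocl":89}
After op 11 (add /m 51): {"fb":78,"m":51,"ocl":89}
After op 12 (add /ma 38): {"fb":78,"m":51,"ma":38,"ocl":89}
After op 13 (replace /ma 51): {"fb":78,"m":51,"ma":51,"ocl":89}
Size at the root: 4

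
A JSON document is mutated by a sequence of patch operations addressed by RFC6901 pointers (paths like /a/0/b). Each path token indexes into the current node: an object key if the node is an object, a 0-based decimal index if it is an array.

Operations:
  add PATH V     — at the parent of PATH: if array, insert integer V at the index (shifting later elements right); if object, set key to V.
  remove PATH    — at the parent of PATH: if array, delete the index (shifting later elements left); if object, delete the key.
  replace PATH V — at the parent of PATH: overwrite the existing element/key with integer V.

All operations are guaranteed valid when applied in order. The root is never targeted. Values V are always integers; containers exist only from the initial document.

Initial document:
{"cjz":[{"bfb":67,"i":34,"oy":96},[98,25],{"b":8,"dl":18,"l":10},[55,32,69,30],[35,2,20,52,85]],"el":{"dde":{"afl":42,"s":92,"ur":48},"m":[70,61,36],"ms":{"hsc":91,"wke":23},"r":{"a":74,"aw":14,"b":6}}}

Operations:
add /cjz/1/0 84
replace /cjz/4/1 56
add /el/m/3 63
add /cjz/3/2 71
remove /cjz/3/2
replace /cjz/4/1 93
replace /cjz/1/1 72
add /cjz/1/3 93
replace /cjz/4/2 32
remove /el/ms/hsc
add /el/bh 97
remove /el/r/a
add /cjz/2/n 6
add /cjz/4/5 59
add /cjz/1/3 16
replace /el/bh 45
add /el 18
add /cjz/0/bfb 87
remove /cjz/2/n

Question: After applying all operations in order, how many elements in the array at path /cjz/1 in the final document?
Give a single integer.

Answer: 5

Derivation:
After op 1 (add /cjz/1/0 84): {"cjz":[{"bfb":67,"i":34,"oy":96},[84,98,25],{"b":8,"dl":18,"l":10},[55,32,69,30],[35,2,20,52,85]],"el":{"dde":{"afl":42,"s":92,"ur":48},"m":[70,61,36],"ms":{"hsc":91,"wke":23},"r":{"a":74,"aw":14,"b":6}}}
After op 2 (replace /cjz/4/1 56): {"cjz":[{"bfb":67,"i":34,"oy":96},[84,98,25],{"b":8,"dl":18,"l":10},[55,32,69,30],[35,56,20,52,85]],"el":{"dde":{"afl":42,"s":92,"ur":48},"m":[70,61,36],"ms":{"hsc":91,"wke":23},"r":{"a":74,"aw":14,"b":6}}}
After op 3 (add /el/m/3 63): {"cjz":[{"bfb":67,"i":34,"oy":96},[84,98,25],{"b":8,"dl":18,"l":10},[55,32,69,30],[35,56,20,52,85]],"el":{"dde":{"afl":42,"s":92,"ur":48},"m":[70,61,36,63],"ms":{"hsc":91,"wke":23},"r":{"a":74,"aw":14,"b":6}}}
After op 4 (add /cjz/3/2 71): {"cjz":[{"bfb":67,"i":34,"oy":96},[84,98,25],{"b":8,"dl":18,"l":10},[55,32,71,69,30],[35,56,20,52,85]],"el":{"dde":{"afl":42,"s":92,"ur":48},"m":[70,61,36,63],"ms":{"hsc":91,"wke":23},"r":{"a":74,"aw":14,"b":6}}}
After op 5 (remove /cjz/3/2): {"cjz":[{"bfb":67,"i":34,"oy":96},[84,98,25],{"b":8,"dl":18,"l":10},[55,32,69,30],[35,56,20,52,85]],"el":{"dde":{"afl":42,"s":92,"ur":48},"m":[70,61,36,63],"ms":{"hsc":91,"wke":23},"r":{"a":74,"aw":14,"b":6}}}
After op 6 (replace /cjz/4/1 93): {"cjz":[{"bfb":67,"i":34,"oy":96},[84,98,25],{"b":8,"dl":18,"l":10},[55,32,69,30],[35,93,20,52,85]],"el":{"dde":{"afl":42,"s":92,"ur":48},"m":[70,61,36,63],"ms":{"hsc":91,"wke":23},"r":{"a":74,"aw":14,"b":6}}}
After op 7 (replace /cjz/1/1 72): {"cjz":[{"bfb":67,"i":34,"oy":96},[84,72,25],{"b":8,"dl":18,"l":10},[55,32,69,30],[35,93,20,52,85]],"el":{"dde":{"afl":42,"s":92,"ur":48},"m":[70,61,36,63],"ms":{"hsc":91,"wke":23},"r":{"a":74,"aw":14,"b":6}}}
After op 8 (add /cjz/1/3 93): {"cjz":[{"bfb":67,"i":34,"oy":96},[84,72,25,93],{"b":8,"dl":18,"l":10},[55,32,69,30],[35,93,20,52,85]],"el":{"dde":{"afl":42,"s":92,"ur":48},"m":[70,61,36,63],"ms":{"hsc":91,"wke":23},"r":{"a":74,"aw":14,"b":6}}}
After op 9 (replace /cjz/4/2 32): {"cjz":[{"bfb":67,"i":34,"oy":96},[84,72,25,93],{"b":8,"dl":18,"l":10},[55,32,69,30],[35,93,32,52,85]],"el":{"dde":{"afl":42,"s":92,"ur":48},"m":[70,61,36,63],"ms":{"hsc":91,"wke":23},"r":{"a":74,"aw":14,"b":6}}}
After op 10 (remove /el/ms/hsc): {"cjz":[{"bfb":67,"i":34,"oy":96},[84,72,25,93],{"b":8,"dl":18,"l":10},[55,32,69,30],[35,93,32,52,85]],"el":{"dde":{"afl":42,"s":92,"ur":48},"m":[70,61,36,63],"ms":{"wke":23},"r":{"a":74,"aw":14,"b":6}}}
After op 11 (add /el/bh 97): {"cjz":[{"bfb":67,"i":34,"oy":96},[84,72,25,93],{"b":8,"dl":18,"l":10},[55,32,69,30],[35,93,32,52,85]],"el":{"bh":97,"dde":{"afl":42,"s":92,"ur":48},"m":[70,61,36,63],"ms":{"wke":23},"r":{"a":74,"aw":14,"b":6}}}
After op 12 (remove /el/r/a): {"cjz":[{"bfb":67,"i":34,"oy":96},[84,72,25,93],{"b":8,"dl":18,"l":10},[55,32,69,30],[35,93,32,52,85]],"el":{"bh":97,"dde":{"afl":42,"s":92,"ur":48},"m":[70,61,36,63],"ms":{"wke":23},"r":{"aw":14,"b":6}}}
After op 13 (add /cjz/2/n 6): {"cjz":[{"bfb":67,"i":34,"oy":96},[84,72,25,93],{"b":8,"dl":18,"l":10,"n":6},[55,32,69,30],[35,93,32,52,85]],"el":{"bh":97,"dde":{"afl":42,"s":92,"ur":48},"m":[70,61,36,63],"ms":{"wke":23},"r":{"aw":14,"b":6}}}
After op 14 (add /cjz/4/5 59): {"cjz":[{"bfb":67,"i":34,"oy":96},[84,72,25,93],{"b":8,"dl":18,"l":10,"n":6},[55,32,69,30],[35,93,32,52,85,59]],"el":{"bh":97,"dde":{"afl":42,"s":92,"ur":48},"m":[70,61,36,63],"ms":{"wke":23},"r":{"aw":14,"b":6}}}
After op 15 (add /cjz/1/3 16): {"cjz":[{"bfb":67,"i":34,"oy":96},[84,72,25,16,93],{"b":8,"dl":18,"l":10,"n":6},[55,32,69,30],[35,93,32,52,85,59]],"el":{"bh":97,"dde":{"afl":42,"s":92,"ur":48},"m":[70,61,36,63],"ms":{"wke":23},"r":{"aw":14,"b":6}}}
After op 16 (replace /el/bh 45): {"cjz":[{"bfb":67,"i":34,"oy":96},[84,72,25,16,93],{"b":8,"dl":18,"l":10,"n":6},[55,32,69,30],[35,93,32,52,85,59]],"el":{"bh":45,"dde":{"afl":42,"s":92,"ur":48},"m":[70,61,36,63],"ms":{"wke":23},"r":{"aw":14,"b":6}}}
After op 17 (add /el 18): {"cjz":[{"bfb":67,"i":34,"oy":96},[84,72,25,16,93],{"b":8,"dl":18,"l":10,"n":6},[55,32,69,30],[35,93,32,52,85,59]],"el":18}
After op 18 (add /cjz/0/bfb 87): {"cjz":[{"bfb":87,"i":34,"oy":96},[84,72,25,16,93],{"b":8,"dl":18,"l":10,"n":6},[55,32,69,30],[35,93,32,52,85,59]],"el":18}
After op 19 (remove /cjz/2/n): {"cjz":[{"bfb":87,"i":34,"oy":96},[84,72,25,16,93],{"b":8,"dl":18,"l":10},[55,32,69,30],[35,93,32,52,85,59]],"el":18}
Size at path /cjz/1: 5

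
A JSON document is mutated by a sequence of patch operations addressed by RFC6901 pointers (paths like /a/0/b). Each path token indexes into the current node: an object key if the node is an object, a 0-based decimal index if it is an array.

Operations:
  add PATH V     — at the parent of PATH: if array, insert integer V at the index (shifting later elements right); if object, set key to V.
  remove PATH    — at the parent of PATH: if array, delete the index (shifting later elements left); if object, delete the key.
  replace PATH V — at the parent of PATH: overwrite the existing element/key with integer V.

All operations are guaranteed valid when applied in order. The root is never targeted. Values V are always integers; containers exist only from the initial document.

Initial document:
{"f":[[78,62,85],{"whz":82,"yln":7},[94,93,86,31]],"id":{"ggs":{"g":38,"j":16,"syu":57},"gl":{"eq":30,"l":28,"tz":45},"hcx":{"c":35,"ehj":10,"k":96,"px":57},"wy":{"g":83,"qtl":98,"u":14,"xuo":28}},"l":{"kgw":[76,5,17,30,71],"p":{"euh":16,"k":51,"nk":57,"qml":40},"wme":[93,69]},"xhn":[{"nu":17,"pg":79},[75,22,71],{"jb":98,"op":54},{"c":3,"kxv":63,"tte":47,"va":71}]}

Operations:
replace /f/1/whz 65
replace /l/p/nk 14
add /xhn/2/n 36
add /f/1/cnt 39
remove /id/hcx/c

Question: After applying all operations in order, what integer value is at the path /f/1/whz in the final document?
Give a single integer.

After op 1 (replace /f/1/whz 65): {"f":[[78,62,85],{"whz":65,"yln":7},[94,93,86,31]],"id":{"ggs":{"g":38,"j":16,"syu":57},"gl":{"eq":30,"l":28,"tz":45},"hcx":{"c":35,"ehj":10,"k":96,"px":57},"wy":{"g":83,"qtl":98,"u":14,"xuo":28}},"l":{"kgw":[76,5,17,30,71],"p":{"euh":16,"k":51,"nk":57,"qml":40},"wme":[93,69]},"xhn":[{"nu":17,"pg":79},[75,22,71],{"jb":98,"op":54},{"c":3,"kxv":63,"tte":47,"va":71}]}
After op 2 (replace /l/p/nk 14): {"f":[[78,62,85],{"whz":65,"yln":7},[94,93,86,31]],"id":{"ggs":{"g":38,"j":16,"syu":57},"gl":{"eq":30,"l":28,"tz":45},"hcx":{"c":35,"ehj":10,"k":96,"px":57},"wy":{"g":83,"qtl":98,"u":14,"xuo":28}},"l":{"kgw":[76,5,17,30,71],"p":{"euh":16,"k":51,"nk":14,"qml":40},"wme":[93,69]},"xhn":[{"nu":17,"pg":79},[75,22,71],{"jb":98,"op":54},{"c":3,"kxv":63,"tte":47,"va":71}]}
After op 3 (add /xhn/2/n 36): {"f":[[78,62,85],{"whz":65,"yln":7},[94,93,86,31]],"id":{"ggs":{"g":38,"j":16,"syu":57},"gl":{"eq":30,"l":28,"tz":45},"hcx":{"c":35,"ehj":10,"k":96,"px":57},"wy":{"g":83,"qtl":98,"u":14,"xuo":28}},"l":{"kgw":[76,5,17,30,71],"p":{"euh":16,"k":51,"nk":14,"qml":40},"wme":[93,69]},"xhn":[{"nu":17,"pg":79},[75,22,71],{"jb":98,"n":36,"op":54},{"c":3,"kxv":63,"tte":47,"va":71}]}
After op 4 (add /f/1/cnt 39): {"f":[[78,62,85],{"cnt":39,"whz":65,"yln":7},[94,93,86,31]],"id":{"ggs":{"g":38,"j":16,"syu":57},"gl":{"eq":30,"l":28,"tz":45},"hcx":{"c":35,"ehj":10,"k":96,"px":57},"wy":{"g":83,"qtl":98,"u":14,"xuo":28}},"l":{"kgw":[76,5,17,30,71],"p":{"euh":16,"k":51,"nk":14,"qml":40},"wme":[93,69]},"xhn":[{"nu":17,"pg":79},[75,22,71],{"jb":98,"n":36,"op":54},{"c":3,"kxv":63,"tte":47,"va":71}]}
After op 5 (remove /id/hcx/c): {"f":[[78,62,85],{"cnt":39,"whz":65,"yln":7},[94,93,86,31]],"id":{"ggs":{"g":38,"j":16,"syu":57},"gl":{"eq":30,"l":28,"tz":45},"hcx":{"ehj":10,"k":96,"px":57},"wy":{"g":83,"qtl":98,"u":14,"xuo":28}},"l":{"kgw":[76,5,17,30,71],"p":{"euh":16,"k":51,"nk":14,"qml":40},"wme":[93,69]},"xhn":[{"nu":17,"pg":79},[75,22,71],{"jb":98,"n":36,"op":54},{"c":3,"kxv":63,"tte":47,"va":71}]}
Value at /f/1/whz: 65

Answer: 65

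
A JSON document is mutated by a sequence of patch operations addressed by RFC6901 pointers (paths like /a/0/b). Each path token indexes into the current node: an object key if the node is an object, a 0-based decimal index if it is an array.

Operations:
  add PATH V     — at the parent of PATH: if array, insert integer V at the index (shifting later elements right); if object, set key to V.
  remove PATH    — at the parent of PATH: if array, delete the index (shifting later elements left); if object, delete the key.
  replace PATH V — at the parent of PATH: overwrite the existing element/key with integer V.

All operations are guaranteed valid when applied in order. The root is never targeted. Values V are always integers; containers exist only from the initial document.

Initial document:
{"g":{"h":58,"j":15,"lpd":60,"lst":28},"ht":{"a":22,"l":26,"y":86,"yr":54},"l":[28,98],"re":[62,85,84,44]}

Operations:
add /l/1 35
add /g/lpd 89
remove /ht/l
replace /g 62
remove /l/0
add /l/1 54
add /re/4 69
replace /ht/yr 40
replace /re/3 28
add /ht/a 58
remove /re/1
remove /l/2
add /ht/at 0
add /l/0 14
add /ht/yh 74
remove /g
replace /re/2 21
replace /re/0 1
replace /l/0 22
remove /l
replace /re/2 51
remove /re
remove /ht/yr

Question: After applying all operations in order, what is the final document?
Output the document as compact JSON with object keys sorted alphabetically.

After op 1 (add /l/1 35): {"g":{"h":58,"j":15,"lpd":60,"lst":28},"ht":{"a":22,"l":26,"y":86,"yr":54},"l":[28,35,98],"re":[62,85,84,44]}
After op 2 (add /g/lpd 89): {"g":{"h":58,"j":15,"lpd":89,"lst":28},"ht":{"a":22,"l":26,"y":86,"yr":54},"l":[28,35,98],"re":[62,85,84,44]}
After op 3 (remove /ht/l): {"g":{"h":58,"j":15,"lpd":89,"lst":28},"ht":{"a":22,"y":86,"yr":54},"l":[28,35,98],"re":[62,85,84,44]}
After op 4 (replace /g 62): {"g":62,"ht":{"a":22,"y":86,"yr":54},"l":[28,35,98],"re":[62,85,84,44]}
After op 5 (remove /l/0): {"g":62,"ht":{"a":22,"y":86,"yr":54},"l":[35,98],"re":[62,85,84,44]}
After op 6 (add /l/1 54): {"g":62,"ht":{"a":22,"y":86,"yr":54},"l":[35,54,98],"re":[62,85,84,44]}
After op 7 (add /re/4 69): {"g":62,"ht":{"a":22,"y":86,"yr":54},"l":[35,54,98],"re":[62,85,84,44,69]}
After op 8 (replace /ht/yr 40): {"g":62,"ht":{"a":22,"y":86,"yr":40},"l":[35,54,98],"re":[62,85,84,44,69]}
After op 9 (replace /re/3 28): {"g":62,"ht":{"a":22,"y":86,"yr":40},"l":[35,54,98],"re":[62,85,84,28,69]}
After op 10 (add /ht/a 58): {"g":62,"ht":{"a":58,"y":86,"yr":40},"l":[35,54,98],"re":[62,85,84,28,69]}
After op 11 (remove /re/1): {"g":62,"ht":{"a":58,"y":86,"yr":40},"l":[35,54,98],"re":[62,84,28,69]}
After op 12 (remove /l/2): {"g":62,"ht":{"a":58,"y":86,"yr":40},"l":[35,54],"re":[62,84,28,69]}
After op 13 (add /ht/at 0): {"g":62,"ht":{"a":58,"at":0,"y":86,"yr":40},"l":[35,54],"re":[62,84,28,69]}
After op 14 (add /l/0 14): {"g":62,"ht":{"a":58,"at":0,"y":86,"yr":40},"l":[14,35,54],"re":[62,84,28,69]}
After op 15 (add /ht/yh 74): {"g":62,"ht":{"a":58,"at":0,"y":86,"yh":74,"yr":40},"l":[14,35,54],"re":[62,84,28,69]}
After op 16 (remove /g): {"ht":{"a":58,"at":0,"y":86,"yh":74,"yr":40},"l":[14,35,54],"re":[62,84,28,69]}
After op 17 (replace /re/2 21): {"ht":{"a":58,"at":0,"y":86,"yh":74,"yr":40},"l":[14,35,54],"re":[62,84,21,69]}
After op 18 (replace /re/0 1): {"ht":{"a":58,"at":0,"y":86,"yh":74,"yr":40},"l":[14,35,54],"re":[1,84,21,69]}
After op 19 (replace /l/0 22): {"ht":{"a":58,"at":0,"y":86,"yh":74,"yr":40},"l":[22,35,54],"re":[1,84,21,69]}
After op 20 (remove /l): {"ht":{"a":58,"at":0,"y":86,"yh":74,"yr":40},"re":[1,84,21,69]}
After op 21 (replace /re/2 51): {"ht":{"a":58,"at":0,"y":86,"yh":74,"yr":40},"re":[1,84,51,69]}
After op 22 (remove /re): {"ht":{"a":58,"at":0,"y":86,"yh":74,"yr":40}}
After op 23 (remove /ht/yr): {"ht":{"a":58,"at":0,"y":86,"yh":74}}

Answer: {"ht":{"a":58,"at":0,"y":86,"yh":74}}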